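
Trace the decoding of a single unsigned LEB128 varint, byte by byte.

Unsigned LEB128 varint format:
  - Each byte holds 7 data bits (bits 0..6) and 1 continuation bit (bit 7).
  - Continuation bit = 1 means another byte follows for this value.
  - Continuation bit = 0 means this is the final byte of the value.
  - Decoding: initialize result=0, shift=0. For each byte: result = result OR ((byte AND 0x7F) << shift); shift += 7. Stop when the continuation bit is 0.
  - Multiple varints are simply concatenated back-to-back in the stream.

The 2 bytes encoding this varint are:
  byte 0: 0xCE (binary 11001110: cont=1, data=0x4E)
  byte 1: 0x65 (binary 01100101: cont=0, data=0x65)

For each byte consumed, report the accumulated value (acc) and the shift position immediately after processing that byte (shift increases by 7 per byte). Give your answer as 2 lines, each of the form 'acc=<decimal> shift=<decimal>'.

Answer: acc=78 shift=7
acc=13006 shift=14

Derivation:
byte 0=0xCE: payload=0x4E=78, contrib = 78<<0 = 78; acc -> 78, shift -> 7
byte 1=0x65: payload=0x65=101, contrib = 101<<7 = 12928; acc -> 13006, shift -> 14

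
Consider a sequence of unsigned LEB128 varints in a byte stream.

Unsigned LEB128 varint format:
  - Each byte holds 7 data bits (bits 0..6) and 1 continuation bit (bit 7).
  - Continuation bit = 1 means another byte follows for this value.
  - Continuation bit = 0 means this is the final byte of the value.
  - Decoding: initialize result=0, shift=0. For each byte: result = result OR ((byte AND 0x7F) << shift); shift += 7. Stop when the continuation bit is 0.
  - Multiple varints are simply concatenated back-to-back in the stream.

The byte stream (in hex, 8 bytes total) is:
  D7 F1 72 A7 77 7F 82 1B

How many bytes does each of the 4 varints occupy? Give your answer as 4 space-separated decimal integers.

  byte[0]=0xD7 cont=1 payload=0x57=87: acc |= 87<<0 -> acc=87 shift=7
  byte[1]=0xF1 cont=1 payload=0x71=113: acc |= 113<<7 -> acc=14551 shift=14
  byte[2]=0x72 cont=0 payload=0x72=114: acc |= 114<<14 -> acc=1882327 shift=21 [end]
Varint 1: bytes[0:3] = D7 F1 72 -> value 1882327 (3 byte(s))
  byte[3]=0xA7 cont=1 payload=0x27=39: acc |= 39<<0 -> acc=39 shift=7
  byte[4]=0x77 cont=0 payload=0x77=119: acc |= 119<<7 -> acc=15271 shift=14 [end]
Varint 2: bytes[3:5] = A7 77 -> value 15271 (2 byte(s))
  byte[5]=0x7F cont=0 payload=0x7F=127: acc |= 127<<0 -> acc=127 shift=7 [end]
Varint 3: bytes[5:6] = 7F -> value 127 (1 byte(s))
  byte[6]=0x82 cont=1 payload=0x02=2: acc |= 2<<0 -> acc=2 shift=7
  byte[7]=0x1B cont=0 payload=0x1B=27: acc |= 27<<7 -> acc=3458 shift=14 [end]
Varint 4: bytes[6:8] = 82 1B -> value 3458 (2 byte(s))

Answer: 3 2 1 2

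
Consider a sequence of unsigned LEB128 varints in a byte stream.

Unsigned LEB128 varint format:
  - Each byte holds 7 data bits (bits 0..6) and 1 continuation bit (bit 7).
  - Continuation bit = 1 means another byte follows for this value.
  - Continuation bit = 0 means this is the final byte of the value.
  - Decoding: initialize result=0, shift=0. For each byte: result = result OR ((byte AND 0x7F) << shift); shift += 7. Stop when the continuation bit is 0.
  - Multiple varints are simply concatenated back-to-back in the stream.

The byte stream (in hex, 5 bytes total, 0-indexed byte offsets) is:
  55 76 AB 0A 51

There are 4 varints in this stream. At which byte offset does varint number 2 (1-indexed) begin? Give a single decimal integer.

  byte[0]=0x55 cont=0 payload=0x55=85: acc |= 85<<0 -> acc=85 shift=7 [end]
Varint 1: bytes[0:1] = 55 -> value 85 (1 byte(s))
  byte[1]=0x76 cont=0 payload=0x76=118: acc |= 118<<0 -> acc=118 shift=7 [end]
Varint 2: bytes[1:2] = 76 -> value 118 (1 byte(s))
  byte[2]=0xAB cont=1 payload=0x2B=43: acc |= 43<<0 -> acc=43 shift=7
  byte[3]=0x0A cont=0 payload=0x0A=10: acc |= 10<<7 -> acc=1323 shift=14 [end]
Varint 3: bytes[2:4] = AB 0A -> value 1323 (2 byte(s))
  byte[4]=0x51 cont=0 payload=0x51=81: acc |= 81<<0 -> acc=81 shift=7 [end]
Varint 4: bytes[4:5] = 51 -> value 81 (1 byte(s))

Answer: 1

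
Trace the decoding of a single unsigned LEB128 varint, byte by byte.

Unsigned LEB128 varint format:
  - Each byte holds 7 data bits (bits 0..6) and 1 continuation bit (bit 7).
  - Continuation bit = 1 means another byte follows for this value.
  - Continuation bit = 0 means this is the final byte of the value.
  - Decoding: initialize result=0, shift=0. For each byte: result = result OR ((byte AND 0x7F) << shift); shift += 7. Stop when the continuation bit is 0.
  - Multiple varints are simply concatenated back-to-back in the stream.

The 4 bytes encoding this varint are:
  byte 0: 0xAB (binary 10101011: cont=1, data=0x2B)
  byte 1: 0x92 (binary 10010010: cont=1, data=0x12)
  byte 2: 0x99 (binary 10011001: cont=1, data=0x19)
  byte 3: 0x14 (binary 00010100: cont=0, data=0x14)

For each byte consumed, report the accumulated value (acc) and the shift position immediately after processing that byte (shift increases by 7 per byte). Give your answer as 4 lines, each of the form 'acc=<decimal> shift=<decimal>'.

Answer: acc=43 shift=7
acc=2347 shift=14
acc=411947 shift=21
acc=42354987 shift=28

Derivation:
byte 0=0xAB: payload=0x2B=43, contrib = 43<<0 = 43; acc -> 43, shift -> 7
byte 1=0x92: payload=0x12=18, contrib = 18<<7 = 2304; acc -> 2347, shift -> 14
byte 2=0x99: payload=0x19=25, contrib = 25<<14 = 409600; acc -> 411947, shift -> 21
byte 3=0x14: payload=0x14=20, contrib = 20<<21 = 41943040; acc -> 42354987, shift -> 28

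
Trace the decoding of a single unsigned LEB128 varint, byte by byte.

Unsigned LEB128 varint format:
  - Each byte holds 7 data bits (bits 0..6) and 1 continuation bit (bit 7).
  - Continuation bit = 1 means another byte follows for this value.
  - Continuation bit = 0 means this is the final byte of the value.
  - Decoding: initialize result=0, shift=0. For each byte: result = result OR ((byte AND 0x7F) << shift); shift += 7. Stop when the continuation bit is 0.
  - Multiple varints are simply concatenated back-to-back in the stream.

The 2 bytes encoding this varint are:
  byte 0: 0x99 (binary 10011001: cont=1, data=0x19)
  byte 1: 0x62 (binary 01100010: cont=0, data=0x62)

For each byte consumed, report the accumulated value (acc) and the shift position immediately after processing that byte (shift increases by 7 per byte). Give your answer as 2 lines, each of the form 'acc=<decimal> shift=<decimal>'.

Answer: acc=25 shift=7
acc=12569 shift=14

Derivation:
byte 0=0x99: payload=0x19=25, contrib = 25<<0 = 25; acc -> 25, shift -> 7
byte 1=0x62: payload=0x62=98, contrib = 98<<7 = 12544; acc -> 12569, shift -> 14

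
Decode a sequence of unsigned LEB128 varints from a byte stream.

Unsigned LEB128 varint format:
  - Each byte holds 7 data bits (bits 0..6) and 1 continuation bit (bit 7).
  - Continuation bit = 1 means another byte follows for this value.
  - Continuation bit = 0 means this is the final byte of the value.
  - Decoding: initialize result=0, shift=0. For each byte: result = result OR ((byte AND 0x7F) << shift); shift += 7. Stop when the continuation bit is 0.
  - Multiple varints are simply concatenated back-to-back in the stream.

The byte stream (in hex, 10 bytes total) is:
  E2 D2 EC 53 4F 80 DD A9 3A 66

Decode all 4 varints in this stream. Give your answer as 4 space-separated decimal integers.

  byte[0]=0xE2 cont=1 payload=0x62=98: acc |= 98<<0 -> acc=98 shift=7
  byte[1]=0xD2 cont=1 payload=0x52=82: acc |= 82<<7 -> acc=10594 shift=14
  byte[2]=0xEC cont=1 payload=0x6C=108: acc |= 108<<14 -> acc=1780066 shift=21
  byte[3]=0x53 cont=0 payload=0x53=83: acc |= 83<<21 -> acc=175843682 shift=28 [end]
Varint 1: bytes[0:4] = E2 D2 EC 53 -> value 175843682 (4 byte(s))
  byte[4]=0x4F cont=0 payload=0x4F=79: acc |= 79<<0 -> acc=79 shift=7 [end]
Varint 2: bytes[4:5] = 4F -> value 79 (1 byte(s))
  byte[5]=0x80 cont=1 payload=0x00=0: acc |= 0<<0 -> acc=0 shift=7
  byte[6]=0xDD cont=1 payload=0x5D=93: acc |= 93<<7 -> acc=11904 shift=14
  byte[7]=0xA9 cont=1 payload=0x29=41: acc |= 41<<14 -> acc=683648 shift=21
  byte[8]=0x3A cont=0 payload=0x3A=58: acc |= 58<<21 -> acc=122318464 shift=28 [end]
Varint 3: bytes[5:9] = 80 DD A9 3A -> value 122318464 (4 byte(s))
  byte[9]=0x66 cont=0 payload=0x66=102: acc |= 102<<0 -> acc=102 shift=7 [end]
Varint 4: bytes[9:10] = 66 -> value 102 (1 byte(s))

Answer: 175843682 79 122318464 102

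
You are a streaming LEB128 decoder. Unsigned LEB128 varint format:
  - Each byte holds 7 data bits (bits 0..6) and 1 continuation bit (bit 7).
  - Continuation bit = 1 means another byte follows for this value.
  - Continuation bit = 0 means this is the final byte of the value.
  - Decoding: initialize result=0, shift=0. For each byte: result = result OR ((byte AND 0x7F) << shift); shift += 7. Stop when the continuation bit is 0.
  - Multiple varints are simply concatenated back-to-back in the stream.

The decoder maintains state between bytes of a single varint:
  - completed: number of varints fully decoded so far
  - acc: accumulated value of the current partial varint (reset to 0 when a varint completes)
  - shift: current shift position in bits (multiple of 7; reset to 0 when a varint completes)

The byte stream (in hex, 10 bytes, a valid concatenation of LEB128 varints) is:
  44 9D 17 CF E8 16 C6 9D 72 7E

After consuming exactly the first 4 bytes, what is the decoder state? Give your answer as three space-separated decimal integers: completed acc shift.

byte[0]=0x44 cont=0 payload=0x44: varint #1 complete (value=68); reset -> completed=1 acc=0 shift=0
byte[1]=0x9D cont=1 payload=0x1D: acc |= 29<<0 -> completed=1 acc=29 shift=7
byte[2]=0x17 cont=0 payload=0x17: varint #2 complete (value=2973); reset -> completed=2 acc=0 shift=0
byte[3]=0xCF cont=1 payload=0x4F: acc |= 79<<0 -> completed=2 acc=79 shift=7

Answer: 2 79 7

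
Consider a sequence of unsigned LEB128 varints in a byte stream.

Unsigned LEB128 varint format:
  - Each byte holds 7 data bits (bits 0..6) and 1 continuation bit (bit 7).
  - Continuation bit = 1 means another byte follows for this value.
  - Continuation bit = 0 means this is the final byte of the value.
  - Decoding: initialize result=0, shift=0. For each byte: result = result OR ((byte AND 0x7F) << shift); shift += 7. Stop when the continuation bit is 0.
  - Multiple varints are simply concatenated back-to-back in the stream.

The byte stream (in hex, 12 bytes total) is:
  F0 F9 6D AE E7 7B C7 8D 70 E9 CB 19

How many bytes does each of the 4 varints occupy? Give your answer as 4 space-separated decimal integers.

Answer: 3 3 3 3

Derivation:
  byte[0]=0xF0 cont=1 payload=0x70=112: acc |= 112<<0 -> acc=112 shift=7
  byte[1]=0xF9 cont=1 payload=0x79=121: acc |= 121<<7 -> acc=15600 shift=14
  byte[2]=0x6D cont=0 payload=0x6D=109: acc |= 109<<14 -> acc=1801456 shift=21 [end]
Varint 1: bytes[0:3] = F0 F9 6D -> value 1801456 (3 byte(s))
  byte[3]=0xAE cont=1 payload=0x2E=46: acc |= 46<<0 -> acc=46 shift=7
  byte[4]=0xE7 cont=1 payload=0x67=103: acc |= 103<<7 -> acc=13230 shift=14
  byte[5]=0x7B cont=0 payload=0x7B=123: acc |= 123<<14 -> acc=2028462 shift=21 [end]
Varint 2: bytes[3:6] = AE E7 7B -> value 2028462 (3 byte(s))
  byte[6]=0xC7 cont=1 payload=0x47=71: acc |= 71<<0 -> acc=71 shift=7
  byte[7]=0x8D cont=1 payload=0x0D=13: acc |= 13<<7 -> acc=1735 shift=14
  byte[8]=0x70 cont=0 payload=0x70=112: acc |= 112<<14 -> acc=1836743 shift=21 [end]
Varint 3: bytes[6:9] = C7 8D 70 -> value 1836743 (3 byte(s))
  byte[9]=0xE9 cont=1 payload=0x69=105: acc |= 105<<0 -> acc=105 shift=7
  byte[10]=0xCB cont=1 payload=0x4B=75: acc |= 75<<7 -> acc=9705 shift=14
  byte[11]=0x19 cont=0 payload=0x19=25: acc |= 25<<14 -> acc=419305 shift=21 [end]
Varint 4: bytes[9:12] = E9 CB 19 -> value 419305 (3 byte(s))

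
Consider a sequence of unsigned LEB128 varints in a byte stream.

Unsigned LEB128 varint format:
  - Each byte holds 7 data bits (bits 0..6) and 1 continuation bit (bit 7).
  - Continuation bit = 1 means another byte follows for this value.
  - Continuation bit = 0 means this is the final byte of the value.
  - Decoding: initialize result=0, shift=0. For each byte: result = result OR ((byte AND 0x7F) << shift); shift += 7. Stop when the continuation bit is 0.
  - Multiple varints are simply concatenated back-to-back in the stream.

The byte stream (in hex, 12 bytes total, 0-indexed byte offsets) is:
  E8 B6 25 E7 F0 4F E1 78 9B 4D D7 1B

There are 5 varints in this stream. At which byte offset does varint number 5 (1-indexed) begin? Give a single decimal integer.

  byte[0]=0xE8 cont=1 payload=0x68=104: acc |= 104<<0 -> acc=104 shift=7
  byte[1]=0xB6 cont=1 payload=0x36=54: acc |= 54<<7 -> acc=7016 shift=14
  byte[2]=0x25 cont=0 payload=0x25=37: acc |= 37<<14 -> acc=613224 shift=21 [end]
Varint 1: bytes[0:3] = E8 B6 25 -> value 613224 (3 byte(s))
  byte[3]=0xE7 cont=1 payload=0x67=103: acc |= 103<<0 -> acc=103 shift=7
  byte[4]=0xF0 cont=1 payload=0x70=112: acc |= 112<<7 -> acc=14439 shift=14
  byte[5]=0x4F cont=0 payload=0x4F=79: acc |= 79<<14 -> acc=1308775 shift=21 [end]
Varint 2: bytes[3:6] = E7 F0 4F -> value 1308775 (3 byte(s))
  byte[6]=0xE1 cont=1 payload=0x61=97: acc |= 97<<0 -> acc=97 shift=7
  byte[7]=0x78 cont=0 payload=0x78=120: acc |= 120<<7 -> acc=15457 shift=14 [end]
Varint 3: bytes[6:8] = E1 78 -> value 15457 (2 byte(s))
  byte[8]=0x9B cont=1 payload=0x1B=27: acc |= 27<<0 -> acc=27 shift=7
  byte[9]=0x4D cont=0 payload=0x4D=77: acc |= 77<<7 -> acc=9883 shift=14 [end]
Varint 4: bytes[8:10] = 9B 4D -> value 9883 (2 byte(s))
  byte[10]=0xD7 cont=1 payload=0x57=87: acc |= 87<<0 -> acc=87 shift=7
  byte[11]=0x1B cont=0 payload=0x1B=27: acc |= 27<<7 -> acc=3543 shift=14 [end]
Varint 5: bytes[10:12] = D7 1B -> value 3543 (2 byte(s))

Answer: 10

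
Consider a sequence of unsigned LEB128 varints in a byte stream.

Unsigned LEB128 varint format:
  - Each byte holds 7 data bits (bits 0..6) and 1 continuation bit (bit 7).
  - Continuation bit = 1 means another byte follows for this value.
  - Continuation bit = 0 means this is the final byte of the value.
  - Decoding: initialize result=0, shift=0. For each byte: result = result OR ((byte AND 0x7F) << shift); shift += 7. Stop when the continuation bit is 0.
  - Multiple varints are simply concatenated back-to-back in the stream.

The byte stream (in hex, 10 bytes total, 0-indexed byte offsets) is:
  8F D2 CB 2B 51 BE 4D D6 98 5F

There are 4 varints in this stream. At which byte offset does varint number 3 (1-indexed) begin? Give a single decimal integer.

  byte[0]=0x8F cont=1 payload=0x0F=15: acc |= 15<<0 -> acc=15 shift=7
  byte[1]=0xD2 cont=1 payload=0x52=82: acc |= 82<<7 -> acc=10511 shift=14
  byte[2]=0xCB cont=1 payload=0x4B=75: acc |= 75<<14 -> acc=1239311 shift=21
  byte[3]=0x2B cont=0 payload=0x2B=43: acc |= 43<<21 -> acc=91416847 shift=28 [end]
Varint 1: bytes[0:4] = 8F D2 CB 2B -> value 91416847 (4 byte(s))
  byte[4]=0x51 cont=0 payload=0x51=81: acc |= 81<<0 -> acc=81 shift=7 [end]
Varint 2: bytes[4:5] = 51 -> value 81 (1 byte(s))
  byte[5]=0xBE cont=1 payload=0x3E=62: acc |= 62<<0 -> acc=62 shift=7
  byte[6]=0x4D cont=0 payload=0x4D=77: acc |= 77<<7 -> acc=9918 shift=14 [end]
Varint 3: bytes[5:7] = BE 4D -> value 9918 (2 byte(s))
  byte[7]=0xD6 cont=1 payload=0x56=86: acc |= 86<<0 -> acc=86 shift=7
  byte[8]=0x98 cont=1 payload=0x18=24: acc |= 24<<7 -> acc=3158 shift=14
  byte[9]=0x5F cont=0 payload=0x5F=95: acc |= 95<<14 -> acc=1559638 shift=21 [end]
Varint 4: bytes[7:10] = D6 98 5F -> value 1559638 (3 byte(s))

Answer: 5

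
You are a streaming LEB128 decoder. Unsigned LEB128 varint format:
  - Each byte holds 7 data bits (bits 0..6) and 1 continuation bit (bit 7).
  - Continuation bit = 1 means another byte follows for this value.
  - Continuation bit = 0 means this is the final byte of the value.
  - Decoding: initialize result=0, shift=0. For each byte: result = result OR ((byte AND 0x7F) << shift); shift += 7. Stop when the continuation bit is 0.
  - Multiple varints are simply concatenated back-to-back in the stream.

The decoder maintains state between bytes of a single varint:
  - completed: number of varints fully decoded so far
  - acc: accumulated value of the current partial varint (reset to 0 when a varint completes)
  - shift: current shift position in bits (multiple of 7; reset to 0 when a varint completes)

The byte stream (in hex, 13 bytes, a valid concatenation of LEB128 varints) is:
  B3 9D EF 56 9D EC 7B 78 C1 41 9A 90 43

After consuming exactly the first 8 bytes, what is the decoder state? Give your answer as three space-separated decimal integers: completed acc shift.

byte[0]=0xB3 cont=1 payload=0x33: acc |= 51<<0 -> completed=0 acc=51 shift=7
byte[1]=0x9D cont=1 payload=0x1D: acc |= 29<<7 -> completed=0 acc=3763 shift=14
byte[2]=0xEF cont=1 payload=0x6F: acc |= 111<<14 -> completed=0 acc=1822387 shift=21
byte[3]=0x56 cont=0 payload=0x56: varint #1 complete (value=182177459); reset -> completed=1 acc=0 shift=0
byte[4]=0x9D cont=1 payload=0x1D: acc |= 29<<0 -> completed=1 acc=29 shift=7
byte[5]=0xEC cont=1 payload=0x6C: acc |= 108<<7 -> completed=1 acc=13853 shift=14
byte[6]=0x7B cont=0 payload=0x7B: varint #2 complete (value=2029085); reset -> completed=2 acc=0 shift=0
byte[7]=0x78 cont=0 payload=0x78: varint #3 complete (value=120); reset -> completed=3 acc=0 shift=0

Answer: 3 0 0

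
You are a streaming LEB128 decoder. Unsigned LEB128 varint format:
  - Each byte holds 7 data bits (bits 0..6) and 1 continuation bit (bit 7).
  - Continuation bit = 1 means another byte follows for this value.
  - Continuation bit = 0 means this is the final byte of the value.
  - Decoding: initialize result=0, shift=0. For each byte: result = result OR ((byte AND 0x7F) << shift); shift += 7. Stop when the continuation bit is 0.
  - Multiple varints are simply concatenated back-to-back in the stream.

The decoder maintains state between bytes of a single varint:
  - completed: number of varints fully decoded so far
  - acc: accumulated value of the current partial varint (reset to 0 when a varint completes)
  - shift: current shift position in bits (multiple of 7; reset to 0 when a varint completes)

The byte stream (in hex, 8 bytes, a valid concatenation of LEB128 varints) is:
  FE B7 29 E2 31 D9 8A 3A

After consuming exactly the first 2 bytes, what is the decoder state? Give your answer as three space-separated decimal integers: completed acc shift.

Answer: 0 7166 14

Derivation:
byte[0]=0xFE cont=1 payload=0x7E: acc |= 126<<0 -> completed=0 acc=126 shift=7
byte[1]=0xB7 cont=1 payload=0x37: acc |= 55<<7 -> completed=0 acc=7166 shift=14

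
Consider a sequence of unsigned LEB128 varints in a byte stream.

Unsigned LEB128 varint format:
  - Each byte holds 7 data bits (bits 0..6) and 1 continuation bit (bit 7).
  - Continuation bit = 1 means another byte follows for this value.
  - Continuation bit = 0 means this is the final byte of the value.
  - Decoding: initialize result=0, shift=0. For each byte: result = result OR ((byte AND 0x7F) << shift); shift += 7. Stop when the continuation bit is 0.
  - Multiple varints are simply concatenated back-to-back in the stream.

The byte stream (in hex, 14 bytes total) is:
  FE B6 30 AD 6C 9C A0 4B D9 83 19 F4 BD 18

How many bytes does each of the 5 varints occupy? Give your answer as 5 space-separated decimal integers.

  byte[0]=0xFE cont=1 payload=0x7E=126: acc |= 126<<0 -> acc=126 shift=7
  byte[1]=0xB6 cont=1 payload=0x36=54: acc |= 54<<7 -> acc=7038 shift=14
  byte[2]=0x30 cont=0 payload=0x30=48: acc |= 48<<14 -> acc=793470 shift=21 [end]
Varint 1: bytes[0:3] = FE B6 30 -> value 793470 (3 byte(s))
  byte[3]=0xAD cont=1 payload=0x2D=45: acc |= 45<<0 -> acc=45 shift=7
  byte[4]=0x6C cont=0 payload=0x6C=108: acc |= 108<<7 -> acc=13869 shift=14 [end]
Varint 2: bytes[3:5] = AD 6C -> value 13869 (2 byte(s))
  byte[5]=0x9C cont=1 payload=0x1C=28: acc |= 28<<0 -> acc=28 shift=7
  byte[6]=0xA0 cont=1 payload=0x20=32: acc |= 32<<7 -> acc=4124 shift=14
  byte[7]=0x4B cont=0 payload=0x4B=75: acc |= 75<<14 -> acc=1232924 shift=21 [end]
Varint 3: bytes[5:8] = 9C A0 4B -> value 1232924 (3 byte(s))
  byte[8]=0xD9 cont=1 payload=0x59=89: acc |= 89<<0 -> acc=89 shift=7
  byte[9]=0x83 cont=1 payload=0x03=3: acc |= 3<<7 -> acc=473 shift=14
  byte[10]=0x19 cont=0 payload=0x19=25: acc |= 25<<14 -> acc=410073 shift=21 [end]
Varint 4: bytes[8:11] = D9 83 19 -> value 410073 (3 byte(s))
  byte[11]=0xF4 cont=1 payload=0x74=116: acc |= 116<<0 -> acc=116 shift=7
  byte[12]=0xBD cont=1 payload=0x3D=61: acc |= 61<<7 -> acc=7924 shift=14
  byte[13]=0x18 cont=0 payload=0x18=24: acc |= 24<<14 -> acc=401140 shift=21 [end]
Varint 5: bytes[11:14] = F4 BD 18 -> value 401140 (3 byte(s))

Answer: 3 2 3 3 3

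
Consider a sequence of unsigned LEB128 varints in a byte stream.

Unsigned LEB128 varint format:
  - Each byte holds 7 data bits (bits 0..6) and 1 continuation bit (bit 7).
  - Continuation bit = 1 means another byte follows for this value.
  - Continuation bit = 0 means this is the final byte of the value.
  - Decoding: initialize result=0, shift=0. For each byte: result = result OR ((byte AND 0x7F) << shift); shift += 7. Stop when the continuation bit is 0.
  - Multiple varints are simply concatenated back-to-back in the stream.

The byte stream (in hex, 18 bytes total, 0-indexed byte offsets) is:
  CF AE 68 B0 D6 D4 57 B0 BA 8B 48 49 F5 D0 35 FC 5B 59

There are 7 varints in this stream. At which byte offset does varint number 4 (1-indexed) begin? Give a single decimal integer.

  byte[0]=0xCF cont=1 payload=0x4F=79: acc |= 79<<0 -> acc=79 shift=7
  byte[1]=0xAE cont=1 payload=0x2E=46: acc |= 46<<7 -> acc=5967 shift=14
  byte[2]=0x68 cont=0 payload=0x68=104: acc |= 104<<14 -> acc=1709903 shift=21 [end]
Varint 1: bytes[0:3] = CF AE 68 -> value 1709903 (3 byte(s))
  byte[3]=0xB0 cont=1 payload=0x30=48: acc |= 48<<0 -> acc=48 shift=7
  byte[4]=0xD6 cont=1 payload=0x56=86: acc |= 86<<7 -> acc=11056 shift=14
  byte[5]=0xD4 cont=1 payload=0x54=84: acc |= 84<<14 -> acc=1387312 shift=21
  byte[6]=0x57 cont=0 payload=0x57=87: acc |= 87<<21 -> acc=183839536 shift=28 [end]
Varint 2: bytes[3:7] = B0 D6 D4 57 -> value 183839536 (4 byte(s))
  byte[7]=0xB0 cont=1 payload=0x30=48: acc |= 48<<0 -> acc=48 shift=7
  byte[8]=0xBA cont=1 payload=0x3A=58: acc |= 58<<7 -> acc=7472 shift=14
  byte[9]=0x8B cont=1 payload=0x0B=11: acc |= 11<<14 -> acc=187696 shift=21
  byte[10]=0x48 cont=0 payload=0x48=72: acc |= 72<<21 -> acc=151182640 shift=28 [end]
Varint 3: bytes[7:11] = B0 BA 8B 48 -> value 151182640 (4 byte(s))
  byte[11]=0x49 cont=0 payload=0x49=73: acc |= 73<<0 -> acc=73 shift=7 [end]
Varint 4: bytes[11:12] = 49 -> value 73 (1 byte(s))
  byte[12]=0xF5 cont=1 payload=0x75=117: acc |= 117<<0 -> acc=117 shift=7
  byte[13]=0xD0 cont=1 payload=0x50=80: acc |= 80<<7 -> acc=10357 shift=14
  byte[14]=0x35 cont=0 payload=0x35=53: acc |= 53<<14 -> acc=878709 shift=21 [end]
Varint 5: bytes[12:15] = F5 D0 35 -> value 878709 (3 byte(s))
  byte[15]=0xFC cont=1 payload=0x7C=124: acc |= 124<<0 -> acc=124 shift=7
  byte[16]=0x5B cont=0 payload=0x5B=91: acc |= 91<<7 -> acc=11772 shift=14 [end]
Varint 6: bytes[15:17] = FC 5B -> value 11772 (2 byte(s))
  byte[17]=0x59 cont=0 payload=0x59=89: acc |= 89<<0 -> acc=89 shift=7 [end]
Varint 7: bytes[17:18] = 59 -> value 89 (1 byte(s))

Answer: 11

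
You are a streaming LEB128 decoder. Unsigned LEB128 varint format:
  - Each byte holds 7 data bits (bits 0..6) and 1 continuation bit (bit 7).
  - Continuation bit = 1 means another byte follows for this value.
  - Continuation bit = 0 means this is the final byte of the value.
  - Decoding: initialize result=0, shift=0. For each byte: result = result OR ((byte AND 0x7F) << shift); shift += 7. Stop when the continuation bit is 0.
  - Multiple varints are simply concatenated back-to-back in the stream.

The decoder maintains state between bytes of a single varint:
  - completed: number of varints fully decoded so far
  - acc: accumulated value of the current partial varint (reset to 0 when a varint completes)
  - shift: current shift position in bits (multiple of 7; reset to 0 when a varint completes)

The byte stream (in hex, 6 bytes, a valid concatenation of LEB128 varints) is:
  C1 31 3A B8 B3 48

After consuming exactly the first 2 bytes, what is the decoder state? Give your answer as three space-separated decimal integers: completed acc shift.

Answer: 1 0 0

Derivation:
byte[0]=0xC1 cont=1 payload=0x41: acc |= 65<<0 -> completed=0 acc=65 shift=7
byte[1]=0x31 cont=0 payload=0x31: varint #1 complete (value=6337); reset -> completed=1 acc=0 shift=0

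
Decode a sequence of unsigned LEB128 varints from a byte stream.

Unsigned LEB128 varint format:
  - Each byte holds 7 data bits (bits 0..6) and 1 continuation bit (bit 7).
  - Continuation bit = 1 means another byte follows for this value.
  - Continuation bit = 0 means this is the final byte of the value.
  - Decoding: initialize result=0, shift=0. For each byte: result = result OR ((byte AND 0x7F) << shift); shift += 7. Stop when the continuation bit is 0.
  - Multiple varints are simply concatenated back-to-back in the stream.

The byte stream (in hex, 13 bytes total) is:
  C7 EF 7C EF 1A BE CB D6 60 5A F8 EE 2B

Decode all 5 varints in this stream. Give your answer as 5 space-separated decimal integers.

  byte[0]=0xC7 cont=1 payload=0x47=71: acc |= 71<<0 -> acc=71 shift=7
  byte[1]=0xEF cont=1 payload=0x6F=111: acc |= 111<<7 -> acc=14279 shift=14
  byte[2]=0x7C cont=0 payload=0x7C=124: acc |= 124<<14 -> acc=2045895 shift=21 [end]
Varint 1: bytes[0:3] = C7 EF 7C -> value 2045895 (3 byte(s))
  byte[3]=0xEF cont=1 payload=0x6F=111: acc |= 111<<0 -> acc=111 shift=7
  byte[4]=0x1A cont=0 payload=0x1A=26: acc |= 26<<7 -> acc=3439 shift=14 [end]
Varint 2: bytes[3:5] = EF 1A -> value 3439 (2 byte(s))
  byte[5]=0xBE cont=1 payload=0x3E=62: acc |= 62<<0 -> acc=62 shift=7
  byte[6]=0xCB cont=1 payload=0x4B=75: acc |= 75<<7 -> acc=9662 shift=14
  byte[7]=0xD6 cont=1 payload=0x56=86: acc |= 86<<14 -> acc=1418686 shift=21
  byte[8]=0x60 cont=0 payload=0x60=96: acc |= 96<<21 -> acc=202745278 shift=28 [end]
Varint 3: bytes[5:9] = BE CB D6 60 -> value 202745278 (4 byte(s))
  byte[9]=0x5A cont=0 payload=0x5A=90: acc |= 90<<0 -> acc=90 shift=7 [end]
Varint 4: bytes[9:10] = 5A -> value 90 (1 byte(s))
  byte[10]=0xF8 cont=1 payload=0x78=120: acc |= 120<<0 -> acc=120 shift=7
  byte[11]=0xEE cont=1 payload=0x6E=110: acc |= 110<<7 -> acc=14200 shift=14
  byte[12]=0x2B cont=0 payload=0x2B=43: acc |= 43<<14 -> acc=718712 shift=21 [end]
Varint 5: bytes[10:13] = F8 EE 2B -> value 718712 (3 byte(s))

Answer: 2045895 3439 202745278 90 718712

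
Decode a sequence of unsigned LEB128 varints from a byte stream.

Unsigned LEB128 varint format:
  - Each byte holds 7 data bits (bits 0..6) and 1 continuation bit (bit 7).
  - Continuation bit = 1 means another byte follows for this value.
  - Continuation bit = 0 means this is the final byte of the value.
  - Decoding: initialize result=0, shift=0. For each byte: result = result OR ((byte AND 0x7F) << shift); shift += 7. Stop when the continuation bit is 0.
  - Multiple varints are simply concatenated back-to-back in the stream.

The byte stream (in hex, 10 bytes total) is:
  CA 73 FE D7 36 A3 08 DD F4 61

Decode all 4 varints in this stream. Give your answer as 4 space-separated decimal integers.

Answer: 14794 895998 1059 1604189

Derivation:
  byte[0]=0xCA cont=1 payload=0x4A=74: acc |= 74<<0 -> acc=74 shift=7
  byte[1]=0x73 cont=0 payload=0x73=115: acc |= 115<<7 -> acc=14794 shift=14 [end]
Varint 1: bytes[0:2] = CA 73 -> value 14794 (2 byte(s))
  byte[2]=0xFE cont=1 payload=0x7E=126: acc |= 126<<0 -> acc=126 shift=7
  byte[3]=0xD7 cont=1 payload=0x57=87: acc |= 87<<7 -> acc=11262 shift=14
  byte[4]=0x36 cont=0 payload=0x36=54: acc |= 54<<14 -> acc=895998 shift=21 [end]
Varint 2: bytes[2:5] = FE D7 36 -> value 895998 (3 byte(s))
  byte[5]=0xA3 cont=1 payload=0x23=35: acc |= 35<<0 -> acc=35 shift=7
  byte[6]=0x08 cont=0 payload=0x08=8: acc |= 8<<7 -> acc=1059 shift=14 [end]
Varint 3: bytes[5:7] = A3 08 -> value 1059 (2 byte(s))
  byte[7]=0xDD cont=1 payload=0x5D=93: acc |= 93<<0 -> acc=93 shift=7
  byte[8]=0xF4 cont=1 payload=0x74=116: acc |= 116<<7 -> acc=14941 shift=14
  byte[9]=0x61 cont=0 payload=0x61=97: acc |= 97<<14 -> acc=1604189 shift=21 [end]
Varint 4: bytes[7:10] = DD F4 61 -> value 1604189 (3 byte(s))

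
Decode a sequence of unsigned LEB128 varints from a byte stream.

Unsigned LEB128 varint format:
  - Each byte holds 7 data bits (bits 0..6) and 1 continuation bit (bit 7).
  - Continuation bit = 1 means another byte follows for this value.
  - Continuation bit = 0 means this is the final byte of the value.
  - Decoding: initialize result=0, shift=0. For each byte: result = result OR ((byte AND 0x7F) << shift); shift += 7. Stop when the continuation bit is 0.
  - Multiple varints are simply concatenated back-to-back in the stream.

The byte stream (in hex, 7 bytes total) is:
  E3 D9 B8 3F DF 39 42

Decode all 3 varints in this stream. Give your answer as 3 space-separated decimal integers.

Answer: 133049571 7391 66

Derivation:
  byte[0]=0xE3 cont=1 payload=0x63=99: acc |= 99<<0 -> acc=99 shift=7
  byte[1]=0xD9 cont=1 payload=0x59=89: acc |= 89<<7 -> acc=11491 shift=14
  byte[2]=0xB8 cont=1 payload=0x38=56: acc |= 56<<14 -> acc=928995 shift=21
  byte[3]=0x3F cont=0 payload=0x3F=63: acc |= 63<<21 -> acc=133049571 shift=28 [end]
Varint 1: bytes[0:4] = E3 D9 B8 3F -> value 133049571 (4 byte(s))
  byte[4]=0xDF cont=1 payload=0x5F=95: acc |= 95<<0 -> acc=95 shift=7
  byte[5]=0x39 cont=0 payload=0x39=57: acc |= 57<<7 -> acc=7391 shift=14 [end]
Varint 2: bytes[4:6] = DF 39 -> value 7391 (2 byte(s))
  byte[6]=0x42 cont=0 payload=0x42=66: acc |= 66<<0 -> acc=66 shift=7 [end]
Varint 3: bytes[6:7] = 42 -> value 66 (1 byte(s))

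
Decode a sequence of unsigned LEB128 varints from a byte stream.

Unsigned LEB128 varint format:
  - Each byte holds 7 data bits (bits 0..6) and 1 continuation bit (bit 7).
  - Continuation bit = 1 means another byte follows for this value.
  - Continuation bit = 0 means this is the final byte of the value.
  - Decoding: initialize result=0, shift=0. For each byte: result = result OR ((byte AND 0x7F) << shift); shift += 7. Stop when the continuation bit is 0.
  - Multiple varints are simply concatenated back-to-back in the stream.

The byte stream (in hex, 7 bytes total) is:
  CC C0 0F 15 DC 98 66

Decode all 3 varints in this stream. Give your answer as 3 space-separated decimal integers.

  byte[0]=0xCC cont=1 payload=0x4C=76: acc |= 76<<0 -> acc=76 shift=7
  byte[1]=0xC0 cont=1 payload=0x40=64: acc |= 64<<7 -> acc=8268 shift=14
  byte[2]=0x0F cont=0 payload=0x0F=15: acc |= 15<<14 -> acc=254028 shift=21 [end]
Varint 1: bytes[0:3] = CC C0 0F -> value 254028 (3 byte(s))
  byte[3]=0x15 cont=0 payload=0x15=21: acc |= 21<<0 -> acc=21 shift=7 [end]
Varint 2: bytes[3:4] = 15 -> value 21 (1 byte(s))
  byte[4]=0xDC cont=1 payload=0x5C=92: acc |= 92<<0 -> acc=92 shift=7
  byte[5]=0x98 cont=1 payload=0x18=24: acc |= 24<<7 -> acc=3164 shift=14
  byte[6]=0x66 cont=0 payload=0x66=102: acc |= 102<<14 -> acc=1674332 shift=21 [end]
Varint 3: bytes[4:7] = DC 98 66 -> value 1674332 (3 byte(s))

Answer: 254028 21 1674332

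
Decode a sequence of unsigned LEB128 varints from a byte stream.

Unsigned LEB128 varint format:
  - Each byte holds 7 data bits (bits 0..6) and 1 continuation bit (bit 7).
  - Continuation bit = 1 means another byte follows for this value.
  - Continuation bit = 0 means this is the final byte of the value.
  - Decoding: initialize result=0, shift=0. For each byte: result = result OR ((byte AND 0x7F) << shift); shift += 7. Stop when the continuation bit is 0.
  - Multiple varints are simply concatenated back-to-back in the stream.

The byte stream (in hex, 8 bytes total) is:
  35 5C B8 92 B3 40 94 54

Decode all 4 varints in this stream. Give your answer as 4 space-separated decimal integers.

  byte[0]=0x35 cont=0 payload=0x35=53: acc |= 53<<0 -> acc=53 shift=7 [end]
Varint 1: bytes[0:1] = 35 -> value 53 (1 byte(s))
  byte[1]=0x5C cont=0 payload=0x5C=92: acc |= 92<<0 -> acc=92 shift=7 [end]
Varint 2: bytes[1:2] = 5C -> value 92 (1 byte(s))
  byte[2]=0xB8 cont=1 payload=0x38=56: acc |= 56<<0 -> acc=56 shift=7
  byte[3]=0x92 cont=1 payload=0x12=18: acc |= 18<<7 -> acc=2360 shift=14
  byte[4]=0xB3 cont=1 payload=0x33=51: acc |= 51<<14 -> acc=837944 shift=21
  byte[5]=0x40 cont=0 payload=0x40=64: acc |= 64<<21 -> acc=135055672 shift=28 [end]
Varint 3: bytes[2:6] = B8 92 B3 40 -> value 135055672 (4 byte(s))
  byte[6]=0x94 cont=1 payload=0x14=20: acc |= 20<<0 -> acc=20 shift=7
  byte[7]=0x54 cont=0 payload=0x54=84: acc |= 84<<7 -> acc=10772 shift=14 [end]
Varint 4: bytes[6:8] = 94 54 -> value 10772 (2 byte(s))

Answer: 53 92 135055672 10772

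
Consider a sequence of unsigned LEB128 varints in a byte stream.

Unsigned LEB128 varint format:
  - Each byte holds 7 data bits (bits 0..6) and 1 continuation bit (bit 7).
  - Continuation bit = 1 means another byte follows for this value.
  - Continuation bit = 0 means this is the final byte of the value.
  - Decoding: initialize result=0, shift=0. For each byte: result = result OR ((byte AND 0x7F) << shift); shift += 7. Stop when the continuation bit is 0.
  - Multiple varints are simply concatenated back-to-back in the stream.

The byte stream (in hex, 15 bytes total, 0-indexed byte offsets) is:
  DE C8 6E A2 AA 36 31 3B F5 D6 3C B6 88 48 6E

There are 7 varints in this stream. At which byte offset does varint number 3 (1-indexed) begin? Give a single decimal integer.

  byte[0]=0xDE cont=1 payload=0x5E=94: acc |= 94<<0 -> acc=94 shift=7
  byte[1]=0xC8 cont=1 payload=0x48=72: acc |= 72<<7 -> acc=9310 shift=14
  byte[2]=0x6E cont=0 payload=0x6E=110: acc |= 110<<14 -> acc=1811550 shift=21 [end]
Varint 1: bytes[0:3] = DE C8 6E -> value 1811550 (3 byte(s))
  byte[3]=0xA2 cont=1 payload=0x22=34: acc |= 34<<0 -> acc=34 shift=7
  byte[4]=0xAA cont=1 payload=0x2A=42: acc |= 42<<7 -> acc=5410 shift=14
  byte[5]=0x36 cont=0 payload=0x36=54: acc |= 54<<14 -> acc=890146 shift=21 [end]
Varint 2: bytes[3:6] = A2 AA 36 -> value 890146 (3 byte(s))
  byte[6]=0x31 cont=0 payload=0x31=49: acc |= 49<<0 -> acc=49 shift=7 [end]
Varint 3: bytes[6:7] = 31 -> value 49 (1 byte(s))
  byte[7]=0x3B cont=0 payload=0x3B=59: acc |= 59<<0 -> acc=59 shift=7 [end]
Varint 4: bytes[7:8] = 3B -> value 59 (1 byte(s))
  byte[8]=0xF5 cont=1 payload=0x75=117: acc |= 117<<0 -> acc=117 shift=7
  byte[9]=0xD6 cont=1 payload=0x56=86: acc |= 86<<7 -> acc=11125 shift=14
  byte[10]=0x3C cont=0 payload=0x3C=60: acc |= 60<<14 -> acc=994165 shift=21 [end]
Varint 5: bytes[8:11] = F5 D6 3C -> value 994165 (3 byte(s))
  byte[11]=0xB6 cont=1 payload=0x36=54: acc |= 54<<0 -> acc=54 shift=7
  byte[12]=0x88 cont=1 payload=0x08=8: acc |= 8<<7 -> acc=1078 shift=14
  byte[13]=0x48 cont=0 payload=0x48=72: acc |= 72<<14 -> acc=1180726 shift=21 [end]
Varint 6: bytes[11:14] = B6 88 48 -> value 1180726 (3 byte(s))
  byte[14]=0x6E cont=0 payload=0x6E=110: acc |= 110<<0 -> acc=110 shift=7 [end]
Varint 7: bytes[14:15] = 6E -> value 110 (1 byte(s))

Answer: 6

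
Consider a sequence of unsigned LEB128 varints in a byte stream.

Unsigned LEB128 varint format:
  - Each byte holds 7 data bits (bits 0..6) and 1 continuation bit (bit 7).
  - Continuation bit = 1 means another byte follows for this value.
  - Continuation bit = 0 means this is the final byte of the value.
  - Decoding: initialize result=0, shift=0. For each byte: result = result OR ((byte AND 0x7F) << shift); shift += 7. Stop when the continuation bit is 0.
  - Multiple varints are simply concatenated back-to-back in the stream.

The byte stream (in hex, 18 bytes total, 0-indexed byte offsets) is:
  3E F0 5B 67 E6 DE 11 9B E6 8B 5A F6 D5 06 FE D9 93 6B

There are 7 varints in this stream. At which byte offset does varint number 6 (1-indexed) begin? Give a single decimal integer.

Answer: 11

Derivation:
  byte[0]=0x3E cont=0 payload=0x3E=62: acc |= 62<<0 -> acc=62 shift=7 [end]
Varint 1: bytes[0:1] = 3E -> value 62 (1 byte(s))
  byte[1]=0xF0 cont=1 payload=0x70=112: acc |= 112<<0 -> acc=112 shift=7
  byte[2]=0x5B cont=0 payload=0x5B=91: acc |= 91<<7 -> acc=11760 shift=14 [end]
Varint 2: bytes[1:3] = F0 5B -> value 11760 (2 byte(s))
  byte[3]=0x67 cont=0 payload=0x67=103: acc |= 103<<0 -> acc=103 shift=7 [end]
Varint 3: bytes[3:4] = 67 -> value 103 (1 byte(s))
  byte[4]=0xE6 cont=1 payload=0x66=102: acc |= 102<<0 -> acc=102 shift=7
  byte[5]=0xDE cont=1 payload=0x5E=94: acc |= 94<<7 -> acc=12134 shift=14
  byte[6]=0x11 cont=0 payload=0x11=17: acc |= 17<<14 -> acc=290662 shift=21 [end]
Varint 4: bytes[4:7] = E6 DE 11 -> value 290662 (3 byte(s))
  byte[7]=0x9B cont=1 payload=0x1B=27: acc |= 27<<0 -> acc=27 shift=7
  byte[8]=0xE6 cont=1 payload=0x66=102: acc |= 102<<7 -> acc=13083 shift=14
  byte[9]=0x8B cont=1 payload=0x0B=11: acc |= 11<<14 -> acc=193307 shift=21
  byte[10]=0x5A cont=0 payload=0x5A=90: acc |= 90<<21 -> acc=188936987 shift=28 [end]
Varint 5: bytes[7:11] = 9B E6 8B 5A -> value 188936987 (4 byte(s))
  byte[11]=0xF6 cont=1 payload=0x76=118: acc |= 118<<0 -> acc=118 shift=7
  byte[12]=0xD5 cont=1 payload=0x55=85: acc |= 85<<7 -> acc=10998 shift=14
  byte[13]=0x06 cont=0 payload=0x06=6: acc |= 6<<14 -> acc=109302 shift=21 [end]
Varint 6: bytes[11:14] = F6 D5 06 -> value 109302 (3 byte(s))
  byte[14]=0xFE cont=1 payload=0x7E=126: acc |= 126<<0 -> acc=126 shift=7
  byte[15]=0xD9 cont=1 payload=0x59=89: acc |= 89<<7 -> acc=11518 shift=14
  byte[16]=0x93 cont=1 payload=0x13=19: acc |= 19<<14 -> acc=322814 shift=21
  byte[17]=0x6B cont=0 payload=0x6B=107: acc |= 107<<21 -> acc=224718078 shift=28 [end]
Varint 7: bytes[14:18] = FE D9 93 6B -> value 224718078 (4 byte(s))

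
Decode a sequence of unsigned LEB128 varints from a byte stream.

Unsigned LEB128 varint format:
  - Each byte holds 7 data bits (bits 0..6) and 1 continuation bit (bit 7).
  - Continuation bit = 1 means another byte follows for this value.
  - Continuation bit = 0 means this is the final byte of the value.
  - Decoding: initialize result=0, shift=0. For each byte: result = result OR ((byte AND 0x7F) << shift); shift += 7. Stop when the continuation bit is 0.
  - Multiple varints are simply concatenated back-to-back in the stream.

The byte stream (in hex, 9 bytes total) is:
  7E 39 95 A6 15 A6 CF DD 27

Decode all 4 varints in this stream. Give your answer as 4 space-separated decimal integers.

  byte[0]=0x7E cont=0 payload=0x7E=126: acc |= 126<<0 -> acc=126 shift=7 [end]
Varint 1: bytes[0:1] = 7E -> value 126 (1 byte(s))
  byte[1]=0x39 cont=0 payload=0x39=57: acc |= 57<<0 -> acc=57 shift=7 [end]
Varint 2: bytes[1:2] = 39 -> value 57 (1 byte(s))
  byte[2]=0x95 cont=1 payload=0x15=21: acc |= 21<<0 -> acc=21 shift=7
  byte[3]=0xA6 cont=1 payload=0x26=38: acc |= 38<<7 -> acc=4885 shift=14
  byte[4]=0x15 cont=0 payload=0x15=21: acc |= 21<<14 -> acc=348949 shift=21 [end]
Varint 3: bytes[2:5] = 95 A6 15 -> value 348949 (3 byte(s))
  byte[5]=0xA6 cont=1 payload=0x26=38: acc |= 38<<0 -> acc=38 shift=7
  byte[6]=0xCF cont=1 payload=0x4F=79: acc |= 79<<7 -> acc=10150 shift=14
  byte[7]=0xDD cont=1 payload=0x5D=93: acc |= 93<<14 -> acc=1533862 shift=21
  byte[8]=0x27 cont=0 payload=0x27=39: acc |= 39<<21 -> acc=83322790 shift=28 [end]
Varint 4: bytes[5:9] = A6 CF DD 27 -> value 83322790 (4 byte(s))

Answer: 126 57 348949 83322790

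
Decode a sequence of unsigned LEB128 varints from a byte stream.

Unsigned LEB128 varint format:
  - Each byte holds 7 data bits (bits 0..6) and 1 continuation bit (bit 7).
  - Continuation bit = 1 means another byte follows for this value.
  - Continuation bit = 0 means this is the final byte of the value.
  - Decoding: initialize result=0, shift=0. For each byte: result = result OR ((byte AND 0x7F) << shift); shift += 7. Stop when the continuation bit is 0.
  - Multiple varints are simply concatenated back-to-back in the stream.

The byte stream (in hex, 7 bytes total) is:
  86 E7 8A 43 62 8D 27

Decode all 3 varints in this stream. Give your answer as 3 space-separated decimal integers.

  byte[0]=0x86 cont=1 payload=0x06=6: acc |= 6<<0 -> acc=6 shift=7
  byte[1]=0xE7 cont=1 payload=0x67=103: acc |= 103<<7 -> acc=13190 shift=14
  byte[2]=0x8A cont=1 payload=0x0A=10: acc |= 10<<14 -> acc=177030 shift=21
  byte[3]=0x43 cont=0 payload=0x43=67: acc |= 67<<21 -> acc=140686214 shift=28 [end]
Varint 1: bytes[0:4] = 86 E7 8A 43 -> value 140686214 (4 byte(s))
  byte[4]=0x62 cont=0 payload=0x62=98: acc |= 98<<0 -> acc=98 shift=7 [end]
Varint 2: bytes[4:5] = 62 -> value 98 (1 byte(s))
  byte[5]=0x8D cont=1 payload=0x0D=13: acc |= 13<<0 -> acc=13 shift=7
  byte[6]=0x27 cont=0 payload=0x27=39: acc |= 39<<7 -> acc=5005 shift=14 [end]
Varint 3: bytes[5:7] = 8D 27 -> value 5005 (2 byte(s))

Answer: 140686214 98 5005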